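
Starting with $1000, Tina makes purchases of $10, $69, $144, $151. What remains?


Add up expenses:
$10 + $69 + $144 + $151 = $374
Subtract from budget:
$1000 - $374 = $626

$626


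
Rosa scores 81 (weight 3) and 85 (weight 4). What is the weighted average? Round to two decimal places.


Weighted sum:
3 x 81 + 4 x 85 = 583
Total weight:
3 + 4 = 7
Weighted average:
583 / 7 = 83.2857... ≈ 83.29

83.29


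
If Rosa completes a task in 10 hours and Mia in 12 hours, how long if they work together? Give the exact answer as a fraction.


Rosa's rate: 1/10 of the job per hour
Mia's rate: 1/12 of the job per hour
Combined rate: 1/10 + 1/12 = 11/60 per hour
Time = 1 / (11/60) = 60/11 hours (≈ 5.45 hours)

60/11 hours


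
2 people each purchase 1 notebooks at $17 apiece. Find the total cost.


Cost per person:
1 x $17 = $17
Group total:
2 x $17 = $34

$34


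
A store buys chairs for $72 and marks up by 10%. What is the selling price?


Calculate the markup amount:
10% of $72 = $7.20
Add to cost:
$72 + $7.20 = $79.20

$79.20


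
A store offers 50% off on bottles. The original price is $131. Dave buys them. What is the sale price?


Calculate the discount amount:
50% of $131 = $65.50
Subtract from original:
$131 - $65.50 = $65.50

$65.50


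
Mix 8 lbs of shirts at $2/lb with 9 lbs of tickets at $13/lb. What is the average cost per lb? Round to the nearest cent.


Cost of shirts:
8 x $2 = $16
Cost of tickets:
9 x $13 = $117
Total cost: $16 + $117 = $133
Total weight: 17 lbs
Average: $133 / 17 = $7.8235... ≈ $7.82/lb

$7.82/lb


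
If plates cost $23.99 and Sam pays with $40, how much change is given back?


Start with the amount paid:
$40
Subtract the price:
$40 - $23.99 = $16.01

$16.01


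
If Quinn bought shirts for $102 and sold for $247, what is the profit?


Selling price = $247
Cost price = $102
Profit = selling price - cost price:
Profit = $247 - $102 = $145

$145


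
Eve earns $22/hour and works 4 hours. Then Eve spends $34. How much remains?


Calculate earnings:
4 x $22 = $88
Subtract spending:
$88 - $34 = $54

$54


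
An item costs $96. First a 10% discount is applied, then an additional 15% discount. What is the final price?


First discount:
10% of $96 = $9.60
Price after first discount:
$96 - $9.60 = $86.40
Second discount:
15% of $86.40 = $12.96
Final price:
$86.40 - $12.96 = $73.44

$73.44


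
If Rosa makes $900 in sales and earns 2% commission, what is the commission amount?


Convert rate to decimal:
2% = 0.02
Multiply by sales:
$900 x 0.02 = $18

$18


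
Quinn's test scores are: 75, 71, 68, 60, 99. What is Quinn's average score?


Add the scores:
75 + 71 + 68 + 60 + 99 = 373
Divide by the number of tests:
373 / 5 = 74.6

74.6


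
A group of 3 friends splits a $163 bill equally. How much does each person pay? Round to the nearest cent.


Total bill: $163
Number of people: 3
Each pays: $163 / 3 = $54.3333... ≈ $54.33

$54.33


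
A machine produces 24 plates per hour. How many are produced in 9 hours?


Production rate: 24 plates per hour
Time: 9 hours
Total: 24 x 9 = 216 plates

216 plates


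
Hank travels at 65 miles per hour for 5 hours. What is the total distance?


Use the formula: distance = speed x time
Speed = 65 mph, Time = 5 hours
65 x 5 = 325 miles

325 miles


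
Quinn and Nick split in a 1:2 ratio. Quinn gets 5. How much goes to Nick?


Find the multiplier:
5 / 1 = 5
Apply to Nick's share:
2 x 5 = 10

10


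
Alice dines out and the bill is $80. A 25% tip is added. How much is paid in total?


Calculate the tip:
25% of $80 = $20
Add tip to meal cost:
$80 + $20 = $100

$100


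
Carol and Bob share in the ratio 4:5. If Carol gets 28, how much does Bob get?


Find the multiplier:
28 / 4 = 7
Apply to Bob's share:
5 x 7 = 35

35


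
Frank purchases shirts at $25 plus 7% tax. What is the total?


Calculate the tax:
7% of $25 = $1.75
Add tax to price:
$25 + $1.75 = $26.75

$26.75


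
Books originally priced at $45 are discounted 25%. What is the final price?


Calculate the discount amount:
25% of $45 = $11.25
Subtract from original:
$45 - $11.25 = $33.75

$33.75


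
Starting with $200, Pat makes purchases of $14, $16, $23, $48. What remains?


Add up expenses:
$14 + $16 + $23 + $48 = $101
Subtract from budget:
$200 - $101 = $99

$99


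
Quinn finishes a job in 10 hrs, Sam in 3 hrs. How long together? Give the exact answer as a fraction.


Quinn's rate: 1/10 of the job per hour
Sam's rate: 1/3 of the job per hour
Combined rate: 1/10 + 1/3 = 13/30 per hour
Time = 1 / (13/30) = 30/13 hours (≈ 2.31 hours)

30/13 hours


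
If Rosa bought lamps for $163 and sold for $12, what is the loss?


Selling price = $12
Cost price = $163
Loss = cost price - selling price:
Loss = $163 - $12 = $151

$151


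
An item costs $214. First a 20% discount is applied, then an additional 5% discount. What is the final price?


First discount:
20% of $214 = $42.80
Price after first discount:
$214 - $42.80 = $171.20
Second discount:
5% of $171.20 = $8.56
Final price:
$171.20 - $8.56 = $162.64

$162.64


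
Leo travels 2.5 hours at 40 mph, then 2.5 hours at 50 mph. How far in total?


Leg 1 distance:
40 x 2.5 = 100 miles
Leg 2 distance:
50 x 2.5 = 125 miles
Total distance:
100 + 125 = 225 miles

225 miles


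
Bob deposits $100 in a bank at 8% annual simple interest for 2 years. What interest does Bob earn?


Use the formula I = P x R x T / 100
P x R x T = 100 x 8 x 2 = 1600
I = 1600 / 100 = $16

$16


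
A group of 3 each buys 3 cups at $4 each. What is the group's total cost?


Cost per person:
3 x $4 = $12
Group total:
3 x $12 = $36

$36


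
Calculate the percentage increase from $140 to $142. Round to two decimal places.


Find the absolute change:
|142 - 140| = 2
Divide by original and multiply by 100:
2 / 140 x 100 = 1.4285...% ≈ 1.43%

1.43%


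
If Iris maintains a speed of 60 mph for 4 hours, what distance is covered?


Use the formula: distance = speed x time
Speed = 60 mph, Time = 4 hours
60 x 4 = 240 miles

240 miles


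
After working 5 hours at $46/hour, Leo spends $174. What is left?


Calculate earnings:
5 x $46 = $230
Subtract spending:
$230 - $174 = $56

$56


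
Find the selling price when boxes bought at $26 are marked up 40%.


Calculate the markup amount:
40% of $26 = $10.40
Add to cost:
$26 + $10.40 = $36.40

$36.40


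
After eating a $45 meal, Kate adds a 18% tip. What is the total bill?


Calculate the tip:
18% of $45 = $8.10
Add tip to meal cost:
$45 + $8.10 = $53.10

$53.10


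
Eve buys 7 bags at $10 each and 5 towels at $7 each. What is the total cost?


Cost of bags:
7 x $10 = $70
Cost of towels:
5 x $7 = $35
Add both:
$70 + $35 = $105

$105


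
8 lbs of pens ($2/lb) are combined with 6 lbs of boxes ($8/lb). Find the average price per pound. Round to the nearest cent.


Cost of pens:
8 x $2 = $16
Cost of boxes:
6 x $8 = $48
Total cost: $16 + $48 = $64
Total weight: 14 lbs
Average: $64 / 14 = $4.5714... ≈ $4.57/lb

$4.57/lb


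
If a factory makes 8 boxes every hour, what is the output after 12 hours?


Production rate: 8 boxes per hour
Time: 12 hours
Total: 8 x 12 = 96 boxes

96 boxes


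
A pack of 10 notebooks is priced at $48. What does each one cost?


Total cost: $48
Number of items: 10
Unit price: $48 / 10 = $4.80

$4.80


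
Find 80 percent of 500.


Convert percentage to decimal:
80% = 0.8
Multiply:
500 x 0.8 = 400

400


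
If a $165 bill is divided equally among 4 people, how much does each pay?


Total bill: $165
Number of people: 4
Each pays: $165 / 4 = $41.25

$41.25


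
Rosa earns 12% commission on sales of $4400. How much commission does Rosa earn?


Convert rate to decimal:
12% = 0.12
Multiply by sales:
$4400 x 0.12 = $528

$528


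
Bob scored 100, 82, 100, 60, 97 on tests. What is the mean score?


Add the scores:
100 + 82 + 100 + 60 + 97 = 439
Divide by the number of tests:
439 / 5 = 87.8

87.8


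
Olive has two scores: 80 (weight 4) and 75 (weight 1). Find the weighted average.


Weighted sum:
4 x 80 + 1 x 75 = 395
Total weight:
4 + 1 = 5
Weighted average:
395 / 5 = 79

79


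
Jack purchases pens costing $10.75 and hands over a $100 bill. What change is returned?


Start with the amount paid:
$100
Subtract the price:
$100 - $10.75 = $89.25

$89.25


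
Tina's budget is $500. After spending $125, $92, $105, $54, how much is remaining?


Add up expenses:
$125 + $92 + $105 + $54 = $376
Subtract from budget:
$500 - $376 = $124

$124


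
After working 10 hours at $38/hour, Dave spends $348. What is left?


Calculate earnings:
10 x $38 = $380
Subtract spending:
$380 - $348 = $32

$32


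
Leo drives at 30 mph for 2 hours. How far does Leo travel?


Use the formula: distance = speed x time
Speed = 30 mph, Time = 2 hours
30 x 2 = 60 miles

60 miles


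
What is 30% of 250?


Convert percentage to decimal:
30% = 0.3
Multiply:
250 x 0.3 = 75

75


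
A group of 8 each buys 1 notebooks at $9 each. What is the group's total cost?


Cost per person:
1 x $9 = $9
Group total:
8 x $9 = $72

$72


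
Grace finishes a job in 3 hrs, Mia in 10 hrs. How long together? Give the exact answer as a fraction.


Grace's rate: 1/3 of the job per hour
Mia's rate: 1/10 of the job per hour
Combined rate: 1/3 + 1/10 = 13/30 per hour
Time = 1 / (13/30) = 30/13 hours (≈ 2.31 hours)

30/13 hours


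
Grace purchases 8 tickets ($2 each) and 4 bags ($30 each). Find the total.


Cost of tickets:
8 x $2 = $16
Cost of bags:
4 x $30 = $120
Add both:
$16 + $120 = $136

$136


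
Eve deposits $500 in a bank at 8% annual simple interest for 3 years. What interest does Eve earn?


Use the formula I = P x R x T / 100
P x R x T = 500 x 8 x 3 = 12000
I = 12000 / 100 = $120

$120


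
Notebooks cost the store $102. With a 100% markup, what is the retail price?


Calculate the markup amount:
100% of $102 = $102
Add to cost:
$102 + $102 = $204

$204


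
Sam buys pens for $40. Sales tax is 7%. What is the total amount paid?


Calculate the tax:
7% of $40 = $2.80
Add tax to price:
$40 + $2.80 = $42.80

$42.80


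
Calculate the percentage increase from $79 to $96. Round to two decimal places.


Find the absolute change:
|96 - 79| = 17
Divide by original and multiply by 100:
17 / 79 x 100 = 21.5189...% ≈ 21.52%

21.52%


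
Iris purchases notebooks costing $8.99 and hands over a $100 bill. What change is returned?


Start with the amount paid:
$100
Subtract the price:
$100 - $8.99 = $91.01

$91.01


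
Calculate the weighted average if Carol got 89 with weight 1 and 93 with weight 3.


Weighted sum:
1 x 89 + 3 x 93 = 368
Total weight:
1 + 3 = 4
Weighted average:
368 / 4 = 92

92


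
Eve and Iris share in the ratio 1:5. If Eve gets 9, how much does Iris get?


Find the multiplier:
9 / 1 = 9
Apply to Iris's share:
5 x 9 = 45

45


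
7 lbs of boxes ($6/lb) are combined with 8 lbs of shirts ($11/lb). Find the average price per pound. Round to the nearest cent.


Cost of boxes:
7 x $6 = $42
Cost of shirts:
8 x $11 = $88
Total cost: $42 + $88 = $130
Total weight: 15 lbs
Average: $130 / 15 = $8.6666... ≈ $8.67/lb

$8.67/lb


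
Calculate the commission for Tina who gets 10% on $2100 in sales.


Convert rate to decimal:
10% = 0.1
Multiply by sales:
$2100 x 0.1 = $210

$210


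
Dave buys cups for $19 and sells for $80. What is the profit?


Selling price = $80
Cost price = $19
Profit = selling price - cost price:
Profit = $80 - $19 = $61

$61


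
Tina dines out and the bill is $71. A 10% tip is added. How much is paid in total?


Calculate the tip:
10% of $71 = $7.10
Add tip to meal cost:
$71 + $7.10 = $78.10

$78.10


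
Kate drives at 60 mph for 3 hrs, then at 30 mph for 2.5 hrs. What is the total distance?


Leg 1 distance:
60 x 3 = 180 miles
Leg 2 distance:
30 x 2.5 = 75 miles
Total distance:
180 + 75 = 255 miles

255 miles


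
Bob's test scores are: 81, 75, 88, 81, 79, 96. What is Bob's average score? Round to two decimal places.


Add the scores:
81 + 75 + 88 + 81 + 79 + 96 = 500
Divide by the number of tests:
500 / 6 = 83.3333... ≈ 83.33

83.33


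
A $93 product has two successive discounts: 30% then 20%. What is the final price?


First discount:
30% of $93 = $27.90
Price after first discount:
$93 - $27.90 = $65.10
Second discount:
20% of $65.10 = $13.02
Final price:
$65.10 - $13.02 = $52.08

$52.08


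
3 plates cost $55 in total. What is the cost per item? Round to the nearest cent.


Total cost: $55
Number of items: 3
Unit price: $55 / 3 = $18.3333... ≈ $18.33

$18.33


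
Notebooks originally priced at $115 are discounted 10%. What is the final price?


Calculate the discount amount:
10% of $115 = $11.50
Subtract from original:
$115 - $11.50 = $103.50

$103.50


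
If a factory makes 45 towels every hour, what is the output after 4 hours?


Production rate: 45 towels per hour
Time: 4 hours
Total: 45 x 4 = 180 towels

180 towels


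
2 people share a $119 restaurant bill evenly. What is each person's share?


Total bill: $119
Number of people: 2
Each pays: $119 / 2 = $59.50

$59.50


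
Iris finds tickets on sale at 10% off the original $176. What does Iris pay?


Calculate the discount amount:
10% of $176 = $17.60
Subtract from original:
$176 - $17.60 = $158.40

$158.40


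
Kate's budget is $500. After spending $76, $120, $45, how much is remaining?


Add up expenses:
$76 + $120 + $45 = $241
Subtract from budget:
$500 - $241 = $259

$259


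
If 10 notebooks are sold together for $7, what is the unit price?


Total cost: $7
Number of items: 10
Unit price: $7 / 10 = $0.70

$0.70


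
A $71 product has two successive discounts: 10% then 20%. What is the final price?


First discount:
10% of $71 = $7.10
Price after first discount:
$71 - $7.10 = $63.90
Second discount:
20% of $63.90 = $12.78
Final price:
$63.90 - $12.78 = $51.12

$51.12


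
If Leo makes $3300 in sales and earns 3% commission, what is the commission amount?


Convert rate to decimal:
3% = 0.03
Multiply by sales:
$3300 x 0.03 = $99

$99


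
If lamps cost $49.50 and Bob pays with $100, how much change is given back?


Start with the amount paid:
$100
Subtract the price:
$100 - $49.50 = $50.50

$50.50


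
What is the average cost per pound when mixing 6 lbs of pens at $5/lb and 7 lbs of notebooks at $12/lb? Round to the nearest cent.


Cost of pens:
6 x $5 = $30
Cost of notebooks:
7 x $12 = $84
Total cost: $30 + $84 = $114
Total weight: 13 lbs
Average: $114 / 13 = $8.7692... ≈ $8.77/lb

$8.77/lb


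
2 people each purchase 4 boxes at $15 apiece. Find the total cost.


Cost per person:
4 x $15 = $60
Group total:
2 x $60 = $120

$120


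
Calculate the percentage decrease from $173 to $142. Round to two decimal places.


Find the absolute change:
|142 - 173| = 31
Divide by original and multiply by 100:
31 / 173 x 100 = 17.9190...% ≈ 17.92%

17.92%


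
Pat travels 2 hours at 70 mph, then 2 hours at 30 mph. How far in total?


Leg 1 distance:
70 x 2 = 140 miles
Leg 2 distance:
30 x 2 = 60 miles
Total distance:
140 + 60 = 200 miles

200 miles


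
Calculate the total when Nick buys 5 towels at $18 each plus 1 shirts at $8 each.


Cost of towels:
5 x $18 = $90
Cost of shirts:
1 x $8 = $8
Add both:
$90 + $8 = $98

$98


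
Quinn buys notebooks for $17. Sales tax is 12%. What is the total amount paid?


Calculate the tax:
12% of $17 = $2.04
Add tax to price:
$17 + $2.04 = $19.04

$19.04


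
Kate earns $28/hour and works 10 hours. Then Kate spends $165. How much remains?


Calculate earnings:
10 x $28 = $280
Subtract spending:
$280 - $165 = $115

$115


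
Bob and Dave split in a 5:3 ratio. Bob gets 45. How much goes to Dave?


Find the multiplier:
45 / 5 = 9
Apply to Dave's share:
3 x 9 = 27

27


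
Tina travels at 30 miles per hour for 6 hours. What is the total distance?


Use the formula: distance = speed x time
Speed = 30 mph, Time = 6 hours
30 x 6 = 180 miles

180 miles


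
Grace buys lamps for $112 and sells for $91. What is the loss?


Selling price = $91
Cost price = $112
Loss = cost price - selling price:
Loss = $112 - $91 = $21

$21


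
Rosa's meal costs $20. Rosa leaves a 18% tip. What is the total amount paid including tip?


Calculate the tip:
18% of $20 = $3.60
Add tip to meal cost:
$20 + $3.60 = $23.60

$23.60


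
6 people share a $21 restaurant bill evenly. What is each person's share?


Total bill: $21
Number of people: 6
Each pays: $21 / 6 = $3.50

$3.50


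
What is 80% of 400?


Convert percentage to decimal:
80% = 0.8
Multiply:
400 x 0.8 = 320

320


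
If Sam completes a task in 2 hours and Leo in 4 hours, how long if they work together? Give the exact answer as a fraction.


Sam's rate: 1/2 of the job per hour
Leo's rate: 1/4 of the job per hour
Combined rate: 1/2 + 1/4 = 3/4 per hour
Time = 1 / (3/4) = 4/3 hours (≈ 1.33 hours)

4/3 hours


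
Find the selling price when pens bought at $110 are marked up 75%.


Calculate the markup amount:
75% of $110 = $82.50
Add to cost:
$110 + $82.50 = $192.50

$192.50


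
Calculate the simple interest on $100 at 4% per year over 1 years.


Use the formula I = P x R x T / 100
P x R x T = 100 x 4 x 1 = 400
I = 400 / 100 = $4

$4


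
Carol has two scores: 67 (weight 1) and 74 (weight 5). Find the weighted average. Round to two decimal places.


Weighted sum:
1 x 67 + 5 x 74 = 437
Total weight:
1 + 5 = 6
Weighted average:
437 / 6 = 72.8333... ≈ 72.83

72.83


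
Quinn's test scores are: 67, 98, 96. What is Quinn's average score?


Add the scores:
67 + 98 + 96 = 261
Divide by the number of tests:
261 / 3 = 87

87


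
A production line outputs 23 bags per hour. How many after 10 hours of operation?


Production rate: 23 bags per hour
Time: 10 hours
Total: 23 x 10 = 230 bags

230 bags


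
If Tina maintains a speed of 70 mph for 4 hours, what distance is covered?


Use the formula: distance = speed x time
Speed = 70 mph, Time = 4 hours
70 x 4 = 280 miles

280 miles


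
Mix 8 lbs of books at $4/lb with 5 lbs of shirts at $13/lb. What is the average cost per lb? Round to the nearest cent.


Cost of books:
8 x $4 = $32
Cost of shirts:
5 x $13 = $65
Total cost: $32 + $65 = $97
Total weight: 13 lbs
Average: $97 / 13 = $7.4615... ≈ $7.46/lb

$7.46/lb


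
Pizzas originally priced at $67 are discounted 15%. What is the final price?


Calculate the discount amount:
15% of $67 = $10.05
Subtract from original:
$67 - $10.05 = $56.95

$56.95


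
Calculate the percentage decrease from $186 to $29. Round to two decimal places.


Find the absolute change:
|29 - 186| = 157
Divide by original and multiply by 100:
157 / 186 x 100 = 84.4086...% ≈ 84.41%

84.41%


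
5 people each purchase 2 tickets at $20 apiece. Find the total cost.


Cost per person:
2 x $20 = $40
Group total:
5 x $40 = $200

$200


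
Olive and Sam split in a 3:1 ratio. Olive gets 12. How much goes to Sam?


Find the multiplier:
12 / 3 = 4
Apply to Sam's share:
1 x 4 = 4

4


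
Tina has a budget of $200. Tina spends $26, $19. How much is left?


Add up expenses:
$26 + $19 = $45
Subtract from budget:
$200 - $45 = $155

$155


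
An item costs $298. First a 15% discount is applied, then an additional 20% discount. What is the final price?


First discount:
15% of $298 = $44.70
Price after first discount:
$298 - $44.70 = $253.30
Second discount:
20% of $253.30 = $50.66
Final price:
$253.30 - $50.66 = $202.64

$202.64


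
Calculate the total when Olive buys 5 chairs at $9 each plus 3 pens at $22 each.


Cost of chairs:
5 x $9 = $45
Cost of pens:
3 x $22 = $66
Add both:
$45 + $66 = $111

$111


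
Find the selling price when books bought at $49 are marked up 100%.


Calculate the markup amount:
100% of $49 = $49
Add to cost:
$49 + $49 = $98

$98


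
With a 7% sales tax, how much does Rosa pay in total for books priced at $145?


Calculate the tax:
7% of $145 = $10.15
Add tax to price:
$145 + $10.15 = $155.15

$155.15


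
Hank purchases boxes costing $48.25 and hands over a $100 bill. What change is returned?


Start with the amount paid:
$100
Subtract the price:
$100 - $48.25 = $51.75

$51.75


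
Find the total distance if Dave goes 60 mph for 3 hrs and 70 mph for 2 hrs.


Leg 1 distance:
60 x 3 = 180 miles
Leg 2 distance:
70 x 2 = 140 miles
Total distance:
180 + 140 = 320 miles

320 miles


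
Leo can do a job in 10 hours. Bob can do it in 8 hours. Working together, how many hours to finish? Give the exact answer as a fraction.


Leo's rate: 1/10 of the job per hour
Bob's rate: 1/8 of the job per hour
Combined rate: 1/10 + 1/8 = 9/40 per hour
Time = 1 / (9/40) = 40/9 hours (≈ 4.44 hours)

40/9 hours


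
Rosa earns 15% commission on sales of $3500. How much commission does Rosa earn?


Convert rate to decimal:
15% = 0.15
Multiply by sales:
$3500 x 0.15 = $525

$525


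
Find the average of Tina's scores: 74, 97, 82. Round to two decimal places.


Add the scores:
74 + 97 + 82 = 253
Divide by the number of tests:
253 / 3 = 84.3333... ≈ 84.33

84.33


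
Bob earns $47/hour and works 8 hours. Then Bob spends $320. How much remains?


Calculate earnings:
8 x $47 = $376
Subtract spending:
$376 - $320 = $56

$56


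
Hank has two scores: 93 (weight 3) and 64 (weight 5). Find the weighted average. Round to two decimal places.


Weighted sum:
3 x 93 + 5 x 64 = 599
Total weight:
3 + 5 = 8
Weighted average:
599 / 8 = 74.875 ≈ 74.88

74.88


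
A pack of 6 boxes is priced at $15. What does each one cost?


Total cost: $15
Number of items: 6
Unit price: $15 / 6 = $2.50

$2.50


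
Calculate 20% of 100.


Convert percentage to decimal:
20% = 0.2
Multiply:
100 x 0.2 = 20

20


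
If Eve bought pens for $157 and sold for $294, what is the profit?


Selling price = $294
Cost price = $157
Profit = selling price - cost price:
Profit = $294 - $157 = $137

$137


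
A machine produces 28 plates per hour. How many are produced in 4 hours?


Production rate: 28 plates per hour
Time: 4 hours
Total: 28 x 4 = 112 plates

112 plates


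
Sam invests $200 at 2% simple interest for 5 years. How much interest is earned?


Use the formula I = P x R x T / 100
P x R x T = 200 x 2 x 5 = 2000
I = 2000 / 100 = $20

$20


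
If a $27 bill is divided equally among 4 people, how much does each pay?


Total bill: $27
Number of people: 4
Each pays: $27 / 4 = $6.75

$6.75


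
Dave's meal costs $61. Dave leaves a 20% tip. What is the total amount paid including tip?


Calculate the tip:
20% of $61 = $12.20
Add tip to meal cost:
$61 + $12.20 = $73.20

$73.20


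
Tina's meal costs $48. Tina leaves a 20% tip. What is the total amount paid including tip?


Calculate the tip:
20% of $48 = $9.60
Add tip to meal cost:
$48 + $9.60 = $57.60

$57.60


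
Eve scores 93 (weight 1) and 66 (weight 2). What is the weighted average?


Weighted sum:
1 x 93 + 2 x 66 = 225
Total weight:
1 + 2 = 3
Weighted average:
225 / 3 = 75

75


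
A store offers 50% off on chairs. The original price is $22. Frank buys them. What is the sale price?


Calculate the discount amount:
50% of $22 = $11
Subtract from original:
$22 - $11 = $11

$11


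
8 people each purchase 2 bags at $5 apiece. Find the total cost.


Cost per person:
2 x $5 = $10
Group total:
8 x $10 = $80

$80


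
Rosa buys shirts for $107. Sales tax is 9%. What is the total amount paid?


Calculate the tax:
9% of $107 = $9.63
Add tax to price:
$107 + $9.63 = $116.63

$116.63


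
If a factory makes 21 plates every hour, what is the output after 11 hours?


Production rate: 21 plates per hour
Time: 11 hours
Total: 21 x 11 = 231 plates

231 plates


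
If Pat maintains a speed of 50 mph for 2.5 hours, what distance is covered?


Use the formula: distance = speed x time
Speed = 50 mph, Time = 2.5 hours
50 x 2.5 = 125 miles

125 miles


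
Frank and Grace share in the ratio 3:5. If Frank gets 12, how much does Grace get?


Find the multiplier:
12 / 3 = 4
Apply to Grace's share:
5 x 4 = 20

20


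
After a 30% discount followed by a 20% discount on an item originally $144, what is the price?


First discount:
30% of $144 = $43.20
Price after first discount:
$144 - $43.20 = $100.80
Second discount:
20% of $100.80 = $20.16
Final price:
$100.80 - $20.16 = $80.64

$80.64


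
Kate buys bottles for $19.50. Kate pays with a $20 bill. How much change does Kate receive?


Start with the amount paid:
$20
Subtract the price:
$20 - $19.50 = $0.50

$0.50


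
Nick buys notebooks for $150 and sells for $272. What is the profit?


Selling price = $272
Cost price = $150
Profit = selling price - cost price:
Profit = $272 - $150 = $122

$122


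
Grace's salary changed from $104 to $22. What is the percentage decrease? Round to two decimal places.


Find the absolute change:
|22 - 104| = 82
Divide by original and multiply by 100:
82 / 104 x 100 = 78.8461...% ≈ 78.85%

78.85%


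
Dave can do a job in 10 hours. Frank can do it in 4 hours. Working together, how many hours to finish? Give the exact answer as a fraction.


Dave's rate: 1/10 of the job per hour
Frank's rate: 1/4 of the job per hour
Combined rate: 1/10 + 1/4 = 7/20 per hour
Time = 1 / (7/20) = 20/7 hours (≈ 2.86 hours)

20/7 hours


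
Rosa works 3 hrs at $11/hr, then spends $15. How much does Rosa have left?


Calculate earnings:
3 x $11 = $33
Subtract spending:
$33 - $15 = $18

$18


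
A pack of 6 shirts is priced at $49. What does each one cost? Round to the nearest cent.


Total cost: $49
Number of items: 6
Unit price: $49 / 6 = $8.1666... ≈ $8.17

$8.17


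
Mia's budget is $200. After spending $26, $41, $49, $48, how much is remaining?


Add up expenses:
$26 + $41 + $49 + $48 = $164
Subtract from budget:
$200 - $164 = $36

$36


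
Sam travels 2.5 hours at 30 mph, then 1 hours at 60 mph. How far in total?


Leg 1 distance:
30 x 2.5 = 75 miles
Leg 2 distance:
60 x 1 = 60 miles
Total distance:
75 + 60 = 135 miles

135 miles


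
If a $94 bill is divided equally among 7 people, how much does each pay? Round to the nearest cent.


Total bill: $94
Number of people: 7
Each pays: $94 / 7 = $13.4285... ≈ $13.43

$13.43


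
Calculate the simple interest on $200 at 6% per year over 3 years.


Use the formula I = P x R x T / 100
P x R x T = 200 x 6 x 3 = 3600
I = 3600 / 100 = $36

$36


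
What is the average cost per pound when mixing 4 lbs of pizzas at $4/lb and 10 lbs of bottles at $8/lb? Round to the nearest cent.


Cost of pizzas:
4 x $4 = $16
Cost of bottles:
10 x $8 = $80
Total cost: $16 + $80 = $96
Total weight: 14 lbs
Average: $96 / 14 = $6.8571... ≈ $6.86/lb

$6.86/lb


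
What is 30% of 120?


Convert percentage to decimal:
30% = 0.3
Multiply:
120 x 0.3 = 36

36


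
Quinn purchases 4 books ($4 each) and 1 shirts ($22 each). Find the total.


Cost of books:
4 x $4 = $16
Cost of shirts:
1 x $22 = $22
Add both:
$16 + $22 = $38

$38


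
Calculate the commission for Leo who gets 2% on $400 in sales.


Convert rate to decimal:
2% = 0.02
Multiply by sales:
$400 x 0.02 = $8

$8


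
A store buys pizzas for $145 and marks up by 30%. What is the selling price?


Calculate the markup amount:
30% of $145 = $43.50
Add to cost:
$145 + $43.50 = $188.50

$188.50


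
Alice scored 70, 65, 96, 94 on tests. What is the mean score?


Add the scores:
70 + 65 + 96 + 94 = 325
Divide by the number of tests:
325 / 4 = 81.25

81.25


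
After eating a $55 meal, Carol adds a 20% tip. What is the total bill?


Calculate the tip:
20% of $55 = $11
Add tip to meal cost:
$55 + $11 = $66

$66


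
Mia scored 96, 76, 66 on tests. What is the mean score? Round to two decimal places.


Add the scores:
96 + 76 + 66 = 238
Divide by the number of tests:
238 / 3 = 79.3333... ≈ 79.33

79.33


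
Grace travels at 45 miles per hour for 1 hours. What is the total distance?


Use the formula: distance = speed x time
Speed = 45 mph, Time = 1 hours
45 x 1 = 45 miles

45 miles


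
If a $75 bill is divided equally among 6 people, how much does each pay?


Total bill: $75
Number of people: 6
Each pays: $75 / 6 = $12.50

$12.50


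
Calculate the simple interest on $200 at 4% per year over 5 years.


Use the formula I = P x R x T / 100
P x R x T = 200 x 4 x 5 = 4000
I = 4000 / 100 = $40

$40


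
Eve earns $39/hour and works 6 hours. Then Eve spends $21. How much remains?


Calculate earnings:
6 x $39 = $234
Subtract spending:
$234 - $21 = $213

$213


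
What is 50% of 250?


Convert percentage to decimal:
50% = 0.5
Multiply:
250 x 0.5 = 125

125


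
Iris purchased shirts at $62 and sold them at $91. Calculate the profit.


Selling price = $91
Cost price = $62
Profit = selling price - cost price:
Profit = $91 - $62 = $29

$29


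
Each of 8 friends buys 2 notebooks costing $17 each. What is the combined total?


Cost per person:
2 x $17 = $34
Group total:
8 x $34 = $272

$272


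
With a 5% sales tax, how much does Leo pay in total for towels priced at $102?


Calculate the tax:
5% of $102 = $5.10
Add tax to price:
$102 + $5.10 = $107.10

$107.10


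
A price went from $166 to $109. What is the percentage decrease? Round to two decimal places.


Find the absolute change:
|109 - 166| = 57
Divide by original and multiply by 100:
57 / 166 x 100 = 34.3373...% ≈ 34.34%

34.34%


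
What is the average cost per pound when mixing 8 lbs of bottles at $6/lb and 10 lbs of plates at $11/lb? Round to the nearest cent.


Cost of bottles:
8 x $6 = $48
Cost of plates:
10 x $11 = $110
Total cost: $48 + $110 = $158
Total weight: 18 lbs
Average: $158 / 18 = $8.7777... ≈ $8.78/lb

$8.78/lb


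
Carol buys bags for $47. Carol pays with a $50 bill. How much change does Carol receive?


Start with the amount paid:
$50
Subtract the price:
$50 - $47 = $3

$3


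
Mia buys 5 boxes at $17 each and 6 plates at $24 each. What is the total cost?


Cost of boxes:
5 x $17 = $85
Cost of plates:
6 x $24 = $144
Add both:
$85 + $144 = $229

$229


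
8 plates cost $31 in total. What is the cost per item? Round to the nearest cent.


Total cost: $31
Number of items: 8
Unit price: $31 / 8 = $3.875 ≈ $3.88

$3.88


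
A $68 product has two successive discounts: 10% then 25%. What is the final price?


First discount:
10% of $68 = $6.80
Price after first discount:
$68 - $6.80 = $61.20
Second discount:
25% of $61.20 = $15.30
Final price:
$61.20 - $15.30 = $45.90

$45.90


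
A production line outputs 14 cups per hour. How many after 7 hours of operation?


Production rate: 14 cups per hour
Time: 7 hours
Total: 14 x 7 = 98 cups

98 cups


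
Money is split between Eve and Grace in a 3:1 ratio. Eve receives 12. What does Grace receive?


Find the multiplier:
12 / 3 = 4
Apply to Grace's share:
1 x 4 = 4

4


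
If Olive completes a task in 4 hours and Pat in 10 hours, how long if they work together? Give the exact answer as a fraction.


Olive's rate: 1/4 of the job per hour
Pat's rate: 1/10 of the job per hour
Combined rate: 1/4 + 1/10 = 7/20 per hour
Time = 1 / (7/20) = 20/7 hours (≈ 2.86 hours)

20/7 hours


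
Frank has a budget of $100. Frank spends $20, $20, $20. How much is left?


Add up expenses:
$20 + $20 + $20 = $60
Subtract from budget:
$100 - $60 = $40

$40


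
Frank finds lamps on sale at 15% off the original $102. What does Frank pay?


Calculate the discount amount:
15% of $102 = $15.30
Subtract from original:
$102 - $15.30 = $86.70

$86.70


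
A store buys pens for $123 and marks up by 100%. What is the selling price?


Calculate the markup amount:
100% of $123 = $123
Add to cost:
$123 + $123 = $246

$246


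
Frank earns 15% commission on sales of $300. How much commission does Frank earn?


Convert rate to decimal:
15% = 0.15
Multiply by sales:
$300 x 0.15 = $45

$45


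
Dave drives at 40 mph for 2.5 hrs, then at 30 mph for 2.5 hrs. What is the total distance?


Leg 1 distance:
40 x 2.5 = 100 miles
Leg 2 distance:
30 x 2.5 = 75 miles
Total distance:
100 + 75 = 175 miles

175 miles


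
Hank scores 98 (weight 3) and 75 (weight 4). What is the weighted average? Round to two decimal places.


Weighted sum:
3 x 98 + 4 x 75 = 594
Total weight:
3 + 4 = 7
Weighted average:
594 / 7 = 84.8571... ≈ 84.86

84.86


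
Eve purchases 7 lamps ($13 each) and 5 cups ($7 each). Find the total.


Cost of lamps:
7 x $13 = $91
Cost of cups:
5 x $7 = $35
Add both:
$91 + $35 = $126

$126


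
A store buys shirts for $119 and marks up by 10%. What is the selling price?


Calculate the markup amount:
10% of $119 = $11.90
Add to cost:
$119 + $11.90 = $130.90

$130.90


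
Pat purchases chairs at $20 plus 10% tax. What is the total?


Calculate the tax:
10% of $20 = $2
Add tax to price:
$20 + $2 = $22

$22


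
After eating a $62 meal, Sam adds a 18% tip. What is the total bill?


Calculate the tip:
18% of $62 = $11.16
Add tip to meal cost:
$62 + $11.16 = $73.16

$73.16


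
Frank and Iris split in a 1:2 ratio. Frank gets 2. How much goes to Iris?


Find the multiplier:
2 / 1 = 2
Apply to Iris's share:
2 x 2 = 4

4


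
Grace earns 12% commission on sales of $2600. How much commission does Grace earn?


Convert rate to decimal:
12% = 0.12
Multiply by sales:
$2600 x 0.12 = $312

$312


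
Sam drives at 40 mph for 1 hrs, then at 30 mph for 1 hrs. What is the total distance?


Leg 1 distance:
40 x 1 = 40 miles
Leg 2 distance:
30 x 1 = 30 miles
Total distance:
40 + 30 = 70 miles

70 miles


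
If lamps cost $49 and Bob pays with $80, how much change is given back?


Start with the amount paid:
$80
Subtract the price:
$80 - $49 = $31

$31


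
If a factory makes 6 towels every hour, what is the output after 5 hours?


Production rate: 6 towels per hour
Time: 5 hours
Total: 6 x 5 = 30 towels

30 towels


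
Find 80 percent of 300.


Convert percentage to decimal:
80% = 0.8
Multiply:
300 x 0.8 = 240

240


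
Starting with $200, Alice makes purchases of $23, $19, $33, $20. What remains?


Add up expenses:
$23 + $19 + $33 + $20 = $95
Subtract from budget:
$200 - $95 = $105

$105


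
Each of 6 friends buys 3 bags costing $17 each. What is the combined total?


Cost per person:
3 x $17 = $51
Group total:
6 x $51 = $306

$306


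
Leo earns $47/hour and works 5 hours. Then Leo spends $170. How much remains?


Calculate earnings:
5 x $47 = $235
Subtract spending:
$235 - $170 = $65

$65


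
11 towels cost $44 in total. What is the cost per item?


Total cost: $44
Number of items: 11
Unit price: $44 / 11 = $4

$4


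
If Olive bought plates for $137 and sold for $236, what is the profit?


Selling price = $236
Cost price = $137
Profit = selling price - cost price:
Profit = $236 - $137 = $99

$99


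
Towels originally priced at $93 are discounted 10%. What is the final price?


Calculate the discount amount:
10% of $93 = $9.30
Subtract from original:
$93 - $9.30 = $83.70

$83.70


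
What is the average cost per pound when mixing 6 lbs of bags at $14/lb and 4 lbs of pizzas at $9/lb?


Cost of bags:
6 x $14 = $84
Cost of pizzas:
4 x $9 = $36
Total cost: $84 + $36 = $120
Total weight: 10 lbs
Average: $120 / 10 = $12/lb

$12/lb


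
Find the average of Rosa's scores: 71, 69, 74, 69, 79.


Add the scores:
71 + 69 + 74 + 69 + 79 = 362
Divide by the number of tests:
362 / 5 = 72.4

72.4


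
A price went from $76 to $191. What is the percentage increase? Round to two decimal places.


Find the absolute change:
|191 - 76| = 115
Divide by original and multiply by 100:
115 / 76 x 100 = 151.3157...% ≈ 151.32%

151.32%


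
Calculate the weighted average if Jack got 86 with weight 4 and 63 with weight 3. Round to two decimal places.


Weighted sum:
4 x 86 + 3 x 63 = 533
Total weight:
4 + 3 = 7
Weighted average:
533 / 7 = 76.1428... ≈ 76.14

76.14


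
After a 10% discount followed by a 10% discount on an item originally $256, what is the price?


First discount:
10% of $256 = $25.60
Price after first discount:
$256 - $25.60 = $230.40
Second discount:
10% of $230.40 = $23.04
Final price:
$230.40 - $23.04 = $207.36

$207.36


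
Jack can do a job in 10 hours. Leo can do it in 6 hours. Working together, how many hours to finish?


Jack's rate: 1/10 of the job per hour
Leo's rate: 1/6 of the job per hour
Combined rate: 1/10 + 1/6 = 4/15 per hour
Time = 1 / (4/15) = 15/4 = 3.75 hours

3.75 hours


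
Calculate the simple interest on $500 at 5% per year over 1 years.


Use the formula I = P x R x T / 100
P x R x T = 500 x 5 x 1 = 2500
I = 2500 / 100 = $25

$25


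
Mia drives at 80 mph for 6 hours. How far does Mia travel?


Use the formula: distance = speed x time
Speed = 80 mph, Time = 6 hours
80 x 6 = 480 miles

480 miles


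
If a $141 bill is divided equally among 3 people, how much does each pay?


Total bill: $141
Number of people: 3
Each pays: $141 / 3 = $47

$47


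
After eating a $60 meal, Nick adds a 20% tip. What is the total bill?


Calculate the tip:
20% of $60 = $12
Add tip to meal cost:
$60 + $12 = $72

$72


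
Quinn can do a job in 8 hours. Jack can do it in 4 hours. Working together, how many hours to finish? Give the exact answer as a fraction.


Quinn's rate: 1/8 of the job per hour
Jack's rate: 1/4 of the job per hour
Combined rate: 1/8 + 1/4 = 3/8 per hour
Time = 1 / (3/8) = 8/3 hours (≈ 2.67 hours)

8/3 hours


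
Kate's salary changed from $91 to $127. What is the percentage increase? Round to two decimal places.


Find the absolute change:
|127 - 91| = 36
Divide by original and multiply by 100:
36 / 91 x 100 = 39.5604...% ≈ 39.56%

39.56%


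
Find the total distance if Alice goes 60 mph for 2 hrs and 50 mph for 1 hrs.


Leg 1 distance:
60 x 2 = 120 miles
Leg 2 distance:
50 x 1 = 50 miles
Total distance:
120 + 50 = 170 miles

170 miles


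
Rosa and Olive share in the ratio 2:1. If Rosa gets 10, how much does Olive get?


Find the multiplier:
10 / 2 = 5
Apply to Olive's share:
1 x 5 = 5

5


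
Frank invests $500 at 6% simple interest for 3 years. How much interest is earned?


Use the formula I = P x R x T / 100
P x R x T = 500 x 6 x 3 = 9000
I = 9000 / 100 = $90

$90


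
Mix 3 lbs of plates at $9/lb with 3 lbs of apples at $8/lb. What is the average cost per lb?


Cost of plates:
3 x $9 = $27
Cost of apples:
3 x $8 = $24
Total cost: $27 + $24 = $51
Total weight: 6 lbs
Average: $51 / 6 = $8.50/lb

$8.50/lb


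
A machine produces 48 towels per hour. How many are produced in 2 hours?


Production rate: 48 towels per hour
Time: 2 hours
Total: 48 x 2 = 96 towels

96 towels


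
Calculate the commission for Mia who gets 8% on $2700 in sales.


Convert rate to decimal:
8% = 0.08
Multiply by sales:
$2700 x 0.08 = $216

$216


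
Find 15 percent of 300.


Convert percentage to decimal:
15% = 0.15
Multiply:
300 x 0.15 = 45

45


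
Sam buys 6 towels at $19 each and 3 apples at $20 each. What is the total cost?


Cost of towels:
6 x $19 = $114
Cost of apples:
3 x $20 = $60
Add both:
$114 + $60 = $174

$174


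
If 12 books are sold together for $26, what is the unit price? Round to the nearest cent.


Total cost: $26
Number of items: 12
Unit price: $26 / 12 = $2.1666... ≈ $2.17

$2.17
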